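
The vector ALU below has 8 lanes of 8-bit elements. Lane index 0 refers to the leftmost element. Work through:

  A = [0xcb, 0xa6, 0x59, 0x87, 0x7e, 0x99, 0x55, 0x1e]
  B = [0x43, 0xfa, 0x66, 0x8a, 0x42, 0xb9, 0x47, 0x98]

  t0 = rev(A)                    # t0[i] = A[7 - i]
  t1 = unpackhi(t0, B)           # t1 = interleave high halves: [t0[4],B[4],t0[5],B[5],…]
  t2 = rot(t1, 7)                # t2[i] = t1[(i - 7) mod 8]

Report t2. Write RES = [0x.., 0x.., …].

t0 = [0x1e, 0x55, 0x99, 0x7e, 0x87, 0x59, 0xa6, 0xcb]
t1 = [0x87, 0x42, 0x59, 0xb9, 0xa6, 0x47, 0xcb, 0x98]
t2 = [0x42, 0x59, 0xb9, 0xa6, 0x47, 0xcb, 0x98, 0x87]

RES = [ 0x42  0x59  0xb9  0xa6  0x47  0xcb  0x98  0x87 ]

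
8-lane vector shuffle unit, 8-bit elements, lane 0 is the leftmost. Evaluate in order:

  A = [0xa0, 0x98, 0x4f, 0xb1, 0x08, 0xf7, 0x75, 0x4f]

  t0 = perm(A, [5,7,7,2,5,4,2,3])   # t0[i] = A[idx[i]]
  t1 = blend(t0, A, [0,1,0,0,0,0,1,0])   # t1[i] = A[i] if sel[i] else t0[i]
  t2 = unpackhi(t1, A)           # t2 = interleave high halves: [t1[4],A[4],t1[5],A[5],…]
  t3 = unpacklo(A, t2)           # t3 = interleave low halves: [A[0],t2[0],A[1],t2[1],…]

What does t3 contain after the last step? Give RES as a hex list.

t0 = [0xf7, 0x4f, 0x4f, 0x4f, 0xf7, 0x08, 0x4f, 0xb1]
t1 = [0xf7, 0x98, 0x4f, 0x4f, 0xf7, 0x08, 0x75, 0xb1]
t2 = [0xf7, 0x08, 0x08, 0xf7, 0x75, 0x75, 0xb1, 0x4f]
t3 = [0xa0, 0xf7, 0x98, 0x08, 0x4f, 0x08, 0xb1, 0xf7]

RES = [ 0xa0  0xf7  0x98  0x08  0x4f  0x08  0xb1  0xf7 ]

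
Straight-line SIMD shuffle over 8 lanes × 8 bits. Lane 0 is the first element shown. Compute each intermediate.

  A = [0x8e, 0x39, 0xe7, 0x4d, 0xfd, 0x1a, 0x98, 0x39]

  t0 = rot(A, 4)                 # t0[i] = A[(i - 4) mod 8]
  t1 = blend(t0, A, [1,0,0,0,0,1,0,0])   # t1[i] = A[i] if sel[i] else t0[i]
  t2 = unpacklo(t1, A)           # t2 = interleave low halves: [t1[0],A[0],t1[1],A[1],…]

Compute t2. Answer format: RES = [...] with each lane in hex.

RES = [ 0x8e  0x8e  0x1a  0x39  0x98  0xe7  0x39  0x4d ]

t0 = [0xfd, 0x1a, 0x98, 0x39, 0x8e, 0x39, 0xe7, 0x4d]
t1 = [0x8e, 0x1a, 0x98, 0x39, 0x8e, 0x1a, 0xe7, 0x4d]
t2 = [0x8e, 0x8e, 0x1a, 0x39, 0x98, 0xe7, 0x39, 0x4d]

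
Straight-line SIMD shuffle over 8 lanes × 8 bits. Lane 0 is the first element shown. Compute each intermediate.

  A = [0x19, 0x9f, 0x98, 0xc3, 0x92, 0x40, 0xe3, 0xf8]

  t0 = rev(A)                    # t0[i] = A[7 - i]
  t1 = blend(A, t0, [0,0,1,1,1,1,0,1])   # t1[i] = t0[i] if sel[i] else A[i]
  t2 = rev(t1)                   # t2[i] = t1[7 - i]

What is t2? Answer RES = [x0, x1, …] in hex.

t0 = [0xf8, 0xe3, 0x40, 0x92, 0xc3, 0x98, 0x9f, 0x19]
t1 = [0x19, 0x9f, 0x40, 0x92, 0xc3, 0x98, 0xe3, 0x19]
t2 = [0x19, 0xe3, 0x98, 0xc3, 0x92, 0x40, 0x9f, 0x19]

RES = [ 0x19  0xe3  0x98  0xc3  0x92  0x40  0x9f  0x19 ]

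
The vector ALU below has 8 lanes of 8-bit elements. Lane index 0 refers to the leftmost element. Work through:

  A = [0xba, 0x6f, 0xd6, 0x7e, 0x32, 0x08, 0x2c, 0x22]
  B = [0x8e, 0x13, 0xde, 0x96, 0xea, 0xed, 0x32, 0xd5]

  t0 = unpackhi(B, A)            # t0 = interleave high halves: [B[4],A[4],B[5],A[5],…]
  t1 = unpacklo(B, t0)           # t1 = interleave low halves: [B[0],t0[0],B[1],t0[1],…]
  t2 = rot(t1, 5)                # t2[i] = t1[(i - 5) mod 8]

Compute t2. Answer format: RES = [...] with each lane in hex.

RES = [ 0x32  0xde  0xed  0x96  0x08  0x8e  0xea  0x13 ]

  t0: ea 32 ed 08 32 2c d5 22
  t1: 8e ea 13 32 de ed 96 08
  t2: 32 de ed 96 08 8e ea 13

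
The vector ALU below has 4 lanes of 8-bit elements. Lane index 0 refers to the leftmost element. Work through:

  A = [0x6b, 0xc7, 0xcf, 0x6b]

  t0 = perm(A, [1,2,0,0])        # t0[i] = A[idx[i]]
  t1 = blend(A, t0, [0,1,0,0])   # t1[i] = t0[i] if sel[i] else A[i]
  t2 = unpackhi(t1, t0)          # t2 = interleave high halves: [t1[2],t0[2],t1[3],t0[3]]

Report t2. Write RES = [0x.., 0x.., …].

→ t0 |c7|cf|6b|6b|
→ t1 |6b|cf|cf|6b|
→ t2 |cf|6b|6b|6b|

RES = [0xcf, 0x6b, 0x6b, 0x6b]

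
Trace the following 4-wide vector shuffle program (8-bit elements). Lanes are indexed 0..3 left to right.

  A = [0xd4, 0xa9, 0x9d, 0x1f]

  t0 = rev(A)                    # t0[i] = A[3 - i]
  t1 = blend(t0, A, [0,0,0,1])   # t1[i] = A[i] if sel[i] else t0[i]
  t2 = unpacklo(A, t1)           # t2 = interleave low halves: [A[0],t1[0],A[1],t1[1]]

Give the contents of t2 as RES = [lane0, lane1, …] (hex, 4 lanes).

t0 = [0x1f, 0x9d, 0xa9, 0xd4]
t1 = [0x1f, 0x9d, 0xa9, 0x1f]
t2 = [0xd4, 0x1f, 0xa9, 0x9d]

RES = [ 0xd4  0x1f  0xa9  0x9d ]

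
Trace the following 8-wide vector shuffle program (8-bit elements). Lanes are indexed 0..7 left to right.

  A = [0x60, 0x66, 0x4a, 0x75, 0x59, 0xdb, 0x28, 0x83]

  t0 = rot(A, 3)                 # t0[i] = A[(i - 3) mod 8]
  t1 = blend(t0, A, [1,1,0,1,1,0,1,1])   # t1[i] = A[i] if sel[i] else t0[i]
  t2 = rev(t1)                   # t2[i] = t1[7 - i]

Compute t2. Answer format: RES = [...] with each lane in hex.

RES = [0x83, 0x28, 0x4a, 0x59, 0x75, 0x83, 0x66, 0x60]

  t0: db 28 83 60 66 4a 75 59
  t1: 60 66 83 75 59 4a 28 83
  t2: 83 28 4a 59 75 83 66 60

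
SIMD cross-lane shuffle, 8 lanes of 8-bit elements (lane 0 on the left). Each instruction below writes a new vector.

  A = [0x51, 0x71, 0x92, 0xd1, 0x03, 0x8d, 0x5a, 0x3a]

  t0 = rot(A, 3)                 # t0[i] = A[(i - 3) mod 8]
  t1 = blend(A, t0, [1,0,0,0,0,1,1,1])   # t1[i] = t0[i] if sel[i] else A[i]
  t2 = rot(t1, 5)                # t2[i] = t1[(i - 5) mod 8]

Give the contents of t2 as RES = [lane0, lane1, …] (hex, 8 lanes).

RES = [0xd1, 0x03, 0x92, 0xd1, 0x03, 0x8d, 0x71, 0x92]

t0 = [0x8d, 0x5a, 0x3a, 0x51, 0x71, 0x92, 0xd1, 0x03]
t1 = [0x8d, 0x71, 0x92, 0xd1, 0x03, 0x92, 0xd1, 0x03]
t2 = [0xd1, 0x03, 0x92, 0xd1, 0x03, 0x8d, 0x71, 0x92]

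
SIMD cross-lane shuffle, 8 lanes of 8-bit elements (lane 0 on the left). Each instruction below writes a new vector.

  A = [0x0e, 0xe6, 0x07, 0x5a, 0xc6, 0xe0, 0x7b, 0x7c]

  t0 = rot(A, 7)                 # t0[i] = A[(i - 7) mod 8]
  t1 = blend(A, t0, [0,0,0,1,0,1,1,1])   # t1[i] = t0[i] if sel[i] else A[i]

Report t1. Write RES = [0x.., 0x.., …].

RES = [ 0x0e  0xe6  0x07  0xc6  0xc6  0x7b  0x7c  0x0e ]

→ t0 |e6|07|5a|c6|e0|7b|7c|0e|
→ t1 |0e|e6|07|c6|c6|7b|7c|0e|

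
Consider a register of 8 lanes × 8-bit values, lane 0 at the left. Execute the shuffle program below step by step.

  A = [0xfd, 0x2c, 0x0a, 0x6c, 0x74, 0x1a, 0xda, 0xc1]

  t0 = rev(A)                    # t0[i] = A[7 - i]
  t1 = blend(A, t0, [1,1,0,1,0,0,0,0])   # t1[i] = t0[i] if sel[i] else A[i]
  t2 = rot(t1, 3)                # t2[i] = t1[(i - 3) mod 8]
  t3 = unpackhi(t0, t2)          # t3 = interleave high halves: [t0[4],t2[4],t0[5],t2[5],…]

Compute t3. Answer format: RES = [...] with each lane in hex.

RES = [ 0x6c  0xda  0x0a  0x0a  0x2c  0x74  0xfd  0x74 ]

t0 = [0xc1, 0xda, 0x1a, 0x74, 0x6c, 0x0a, 0x2c, 0xfd]
t1 = [0xc1, 0xda, 0x0a, 0x74, 0x74, 0x1a, 0xda, 0xc1]
t2 = [0x1a, 0xda, 0xc1, 0xc1, 0xda, 0x0a, 0x74, 0x74]
t3 = [0x6c, 0xda, 0x0a, 0x0a, 0x2c, 0x74, 0xfd, 0x74]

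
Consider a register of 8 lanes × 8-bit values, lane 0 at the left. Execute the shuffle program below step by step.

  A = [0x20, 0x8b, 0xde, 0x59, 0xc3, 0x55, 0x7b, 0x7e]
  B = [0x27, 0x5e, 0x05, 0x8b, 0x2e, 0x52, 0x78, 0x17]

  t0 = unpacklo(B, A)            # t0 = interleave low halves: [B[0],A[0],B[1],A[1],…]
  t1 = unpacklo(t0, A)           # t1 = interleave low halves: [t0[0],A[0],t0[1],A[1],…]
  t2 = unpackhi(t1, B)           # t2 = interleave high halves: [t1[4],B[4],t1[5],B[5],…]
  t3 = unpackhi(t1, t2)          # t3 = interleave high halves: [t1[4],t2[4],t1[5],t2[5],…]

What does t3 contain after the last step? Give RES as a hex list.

→ t0 |27|20|5e|8b|05|de|8b|59|
→ t1 |27|20|20|8b|5e|de|8b|59|
→ t2 |5e|2e|de|52|8b|78|59|17|
→ t3 |5e|8b|de|78|8b|59|59|17|

RES = [0x5e, 0x8b, 0xde, 0x78, 0x8b, 0x59, 0x59, 0x17]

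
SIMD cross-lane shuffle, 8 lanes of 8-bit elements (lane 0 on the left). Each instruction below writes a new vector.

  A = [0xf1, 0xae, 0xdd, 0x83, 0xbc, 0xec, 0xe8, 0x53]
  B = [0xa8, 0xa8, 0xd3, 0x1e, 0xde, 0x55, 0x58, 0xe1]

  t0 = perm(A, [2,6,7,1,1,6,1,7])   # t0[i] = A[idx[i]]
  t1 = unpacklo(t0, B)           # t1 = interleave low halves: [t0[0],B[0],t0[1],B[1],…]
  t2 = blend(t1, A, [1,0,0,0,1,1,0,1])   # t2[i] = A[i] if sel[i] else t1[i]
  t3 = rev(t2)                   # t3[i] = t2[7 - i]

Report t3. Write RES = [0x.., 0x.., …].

RES = [ 0x53  0xae  0xec  0xbc  0xa8  0xe8  0xa8  0xf1 ]

  t0: dd e8 53 ae ae e8 ae 53
  t1: dd a8 e8 a8 53 d3 ae 1e
  t2: f1 a8 e8 a8 bc ec ae 53
  t3: 53 ae ec bc a8 e8 a8 f1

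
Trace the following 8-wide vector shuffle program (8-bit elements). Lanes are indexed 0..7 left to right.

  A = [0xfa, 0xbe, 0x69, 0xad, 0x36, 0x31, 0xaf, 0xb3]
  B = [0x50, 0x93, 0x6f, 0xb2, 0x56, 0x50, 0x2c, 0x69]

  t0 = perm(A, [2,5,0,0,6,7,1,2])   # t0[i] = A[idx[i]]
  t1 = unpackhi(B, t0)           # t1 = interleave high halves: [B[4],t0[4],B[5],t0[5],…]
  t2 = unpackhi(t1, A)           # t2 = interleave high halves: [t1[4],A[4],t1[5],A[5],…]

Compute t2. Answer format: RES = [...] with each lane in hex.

RES = [0x2c, 0x36, 0xbe, 0x31, 0x69, 0xaf, 0x69, 0xb3]

  t0: 69 31 fa fa af b3 be 69
  t1: 56 af 50 b3 2c be 69 69
  t2: 2c 36 be 31 69 af 69 b3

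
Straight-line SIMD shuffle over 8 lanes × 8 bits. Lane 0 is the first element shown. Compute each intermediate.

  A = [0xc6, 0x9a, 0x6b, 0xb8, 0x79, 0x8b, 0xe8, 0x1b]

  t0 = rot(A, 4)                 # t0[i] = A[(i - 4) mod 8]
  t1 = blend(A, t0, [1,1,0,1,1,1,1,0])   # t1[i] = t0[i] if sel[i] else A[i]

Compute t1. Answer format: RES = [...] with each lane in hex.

RES = [ 0x79  0x8b  0x6b  0x1b  0xc6  0x9a  0x6b  0x1b ]

→ t0 |79|8b|e8|1b|c6|9a|6b|b8|
→ t1 |79|8b|6b|1b|c6|9a|6b|1b|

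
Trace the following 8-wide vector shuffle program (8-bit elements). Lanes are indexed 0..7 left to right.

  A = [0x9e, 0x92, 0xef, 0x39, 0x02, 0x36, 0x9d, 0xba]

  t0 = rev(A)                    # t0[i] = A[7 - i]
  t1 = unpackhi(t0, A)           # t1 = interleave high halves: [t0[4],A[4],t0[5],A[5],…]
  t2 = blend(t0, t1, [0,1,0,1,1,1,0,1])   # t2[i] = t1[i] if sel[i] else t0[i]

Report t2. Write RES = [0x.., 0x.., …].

→ t0 |ba|9d|36|02|39|ef|92|9e|
→ t1 |39|02|ef|36|92|9d|9e|ba|
→ t2 |ba|02|36|36|92|9d|92|ba|

RES = [ 0xba  0x02  0x36  0x36  0x92  0x9d  0x92  0xba ]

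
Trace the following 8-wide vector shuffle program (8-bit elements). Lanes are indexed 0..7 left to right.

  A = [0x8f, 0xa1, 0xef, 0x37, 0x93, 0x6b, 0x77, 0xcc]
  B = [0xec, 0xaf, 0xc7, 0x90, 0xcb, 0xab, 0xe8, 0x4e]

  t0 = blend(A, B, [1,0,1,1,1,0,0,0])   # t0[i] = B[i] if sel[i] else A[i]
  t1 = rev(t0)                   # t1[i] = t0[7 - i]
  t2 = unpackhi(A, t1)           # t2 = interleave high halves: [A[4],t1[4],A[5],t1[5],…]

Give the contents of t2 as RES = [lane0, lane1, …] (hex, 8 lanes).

RES = [ 0x93  0x90  0x6b  0xc7  0x77  0xa1  0xcc  0xec ]

  t0: ec a1 c7 90 cb 6b 77 cc
  t1: cc 77 6b cb 90 c7 a1 ec
  t2: 93 90 6b c7 77 a1 cc ec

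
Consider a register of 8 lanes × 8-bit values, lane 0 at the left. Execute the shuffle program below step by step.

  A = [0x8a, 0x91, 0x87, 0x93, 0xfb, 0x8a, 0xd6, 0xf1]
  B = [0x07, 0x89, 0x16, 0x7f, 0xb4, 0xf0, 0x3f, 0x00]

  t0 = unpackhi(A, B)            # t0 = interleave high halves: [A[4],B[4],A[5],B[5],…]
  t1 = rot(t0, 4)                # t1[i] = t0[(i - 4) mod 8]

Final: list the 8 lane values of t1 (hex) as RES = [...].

→ t0 |fb|b4|8a|f0|d6|3f|f1|00|
→ t1 |d6|3f|f1|00|fb|b4|8a|f0|

RES = [ 0xd6  0x3f  0xf1  0x00  0xfb  0xb4  0x8a  0xf0 ]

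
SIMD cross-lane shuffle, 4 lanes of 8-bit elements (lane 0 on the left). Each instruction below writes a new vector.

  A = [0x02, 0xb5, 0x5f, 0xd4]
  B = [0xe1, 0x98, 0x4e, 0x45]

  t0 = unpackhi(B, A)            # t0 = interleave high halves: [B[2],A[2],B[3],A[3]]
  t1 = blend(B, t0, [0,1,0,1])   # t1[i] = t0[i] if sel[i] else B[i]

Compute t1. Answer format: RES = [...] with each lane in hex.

RES = [0xe1, 0x5f, 0x4e, 0xd4]

t0 = [0x4e, 0x5f, 0x45, 0xd4]
t1 = [0xe1, 0x5f, 0x4e, 0xd4]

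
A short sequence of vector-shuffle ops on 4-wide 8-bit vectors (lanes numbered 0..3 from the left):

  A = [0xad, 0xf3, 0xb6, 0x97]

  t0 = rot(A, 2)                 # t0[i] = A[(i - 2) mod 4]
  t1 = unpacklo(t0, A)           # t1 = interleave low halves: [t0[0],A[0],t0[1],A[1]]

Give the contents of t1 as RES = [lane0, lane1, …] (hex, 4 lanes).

t0 = [0xb6, 0x97, 0xad, 0xf3]
t1 = [0xb6, 0xad, 0x97, 0xf3]

RES = [ 0xb6  0xad  0x97  0xf3 ]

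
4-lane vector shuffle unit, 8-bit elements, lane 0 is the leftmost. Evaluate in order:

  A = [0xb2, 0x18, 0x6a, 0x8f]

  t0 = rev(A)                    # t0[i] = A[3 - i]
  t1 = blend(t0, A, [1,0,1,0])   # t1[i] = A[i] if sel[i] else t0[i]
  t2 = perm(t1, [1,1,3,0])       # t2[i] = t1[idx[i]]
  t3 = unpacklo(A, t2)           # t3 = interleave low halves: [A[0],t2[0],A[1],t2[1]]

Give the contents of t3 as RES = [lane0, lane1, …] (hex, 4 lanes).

RES = [ 0xb2  0x6a  0x18  0x6a ]

t0 = [0x8f, 0x6a, 0x18, 0xb2]
t1 = [0xb2, 0x6a, 0x6a, 0xb2]
t2 = [0x6a, 0x6a, 0xb2, 0xb2]
t3 = [0xb2, 0x6a, 0x18, 0x6a]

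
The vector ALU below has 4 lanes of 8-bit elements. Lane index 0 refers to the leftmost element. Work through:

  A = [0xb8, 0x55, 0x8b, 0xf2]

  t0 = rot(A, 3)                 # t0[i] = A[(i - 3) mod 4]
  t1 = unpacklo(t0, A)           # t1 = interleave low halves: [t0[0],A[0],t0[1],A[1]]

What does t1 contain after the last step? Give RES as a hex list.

RES = [0x55, 0xb8, 0x8b, 0x55]

  t0: 55 8b f2 b8
  t1: 55 b8 8b 55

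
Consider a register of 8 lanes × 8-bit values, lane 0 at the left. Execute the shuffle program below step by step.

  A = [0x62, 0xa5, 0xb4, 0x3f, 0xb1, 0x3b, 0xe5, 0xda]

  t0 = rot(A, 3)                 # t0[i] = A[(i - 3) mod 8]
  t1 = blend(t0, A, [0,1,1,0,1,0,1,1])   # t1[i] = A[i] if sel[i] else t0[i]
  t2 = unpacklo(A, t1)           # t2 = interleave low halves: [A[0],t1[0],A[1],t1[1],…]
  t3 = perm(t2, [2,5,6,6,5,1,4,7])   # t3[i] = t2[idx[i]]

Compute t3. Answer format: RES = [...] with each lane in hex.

  t0: 3b e5 da 62 a5 b4 3f b1
  t1: 3b a5 b4 62 b1 b4 e5 da
  t2: 62 3b a5 a5 b4 b4 3f 62
  t3: a5 b4 3f 3f b4 3b b4 62

RES = [ 0xa5  0xb4  0x3f  0x3f  0xb4  0x3b  0xb4  0x62 ]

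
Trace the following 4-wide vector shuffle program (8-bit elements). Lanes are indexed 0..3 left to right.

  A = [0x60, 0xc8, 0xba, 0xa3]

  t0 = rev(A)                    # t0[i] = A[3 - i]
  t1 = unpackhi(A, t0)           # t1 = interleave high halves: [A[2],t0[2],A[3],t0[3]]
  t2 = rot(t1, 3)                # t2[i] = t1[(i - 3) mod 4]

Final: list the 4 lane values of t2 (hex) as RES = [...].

→ t0 |a3|ba|c8|60|
→ t1 |ba|c8|a3|60|
→ t2 |c8|a3|60|ba|

RES = [ 0xc8  0xa3  0x60  0xba ]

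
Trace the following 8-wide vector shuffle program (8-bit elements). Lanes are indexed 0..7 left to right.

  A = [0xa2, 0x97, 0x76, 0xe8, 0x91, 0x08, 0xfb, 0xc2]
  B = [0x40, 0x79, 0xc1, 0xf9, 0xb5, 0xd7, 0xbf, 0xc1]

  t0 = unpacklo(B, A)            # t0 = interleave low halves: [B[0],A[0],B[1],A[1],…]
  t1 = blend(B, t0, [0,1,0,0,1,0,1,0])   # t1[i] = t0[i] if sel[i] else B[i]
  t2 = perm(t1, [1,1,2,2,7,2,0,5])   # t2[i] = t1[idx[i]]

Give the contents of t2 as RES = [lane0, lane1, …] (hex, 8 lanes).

  t0: 40 a2 79 97 c1 76 f9 e8
  t1: 40 a2 c1 f9 c1 d7 f9 c1
  t2: a2 a2 c1 c1 c1 c1 40 d7

RES = [0xa2, 0xa2, 0xc1, 0xc1, 0xc1, 0xc1, 0x40, 0xd7]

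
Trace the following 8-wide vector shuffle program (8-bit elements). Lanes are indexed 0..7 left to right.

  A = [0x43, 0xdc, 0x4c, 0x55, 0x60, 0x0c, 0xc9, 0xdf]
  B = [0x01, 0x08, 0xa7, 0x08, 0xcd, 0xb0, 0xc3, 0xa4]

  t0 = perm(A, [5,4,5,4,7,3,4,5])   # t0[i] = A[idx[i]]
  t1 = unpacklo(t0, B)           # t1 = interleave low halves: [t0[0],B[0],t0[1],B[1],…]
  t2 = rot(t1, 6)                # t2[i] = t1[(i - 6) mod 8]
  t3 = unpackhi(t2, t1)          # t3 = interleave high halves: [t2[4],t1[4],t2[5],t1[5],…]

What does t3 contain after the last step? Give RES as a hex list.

t0 = [0x0c, 0x60, 0x0c, 0x60, 0xdf, 0x55, 0x60, 0x0c]
t1 = [0x0c, 0x01, 0x60, 0x08, 0x0c, 0xa7, 0x60, 0x08]
t2 = [0x60, 0x08, 0x0c, 0xa7, 0x60, 0x08, 0x0c, 0x01]
t3 = [0x60, 0x0c, 0x08, 0xa7, 0x0c, 0x60, 0x01, 0x08]

RES = [0x60, 0x0c, 0x08, 0xa7, 0x0c, 0x60, 0x01, 0x08]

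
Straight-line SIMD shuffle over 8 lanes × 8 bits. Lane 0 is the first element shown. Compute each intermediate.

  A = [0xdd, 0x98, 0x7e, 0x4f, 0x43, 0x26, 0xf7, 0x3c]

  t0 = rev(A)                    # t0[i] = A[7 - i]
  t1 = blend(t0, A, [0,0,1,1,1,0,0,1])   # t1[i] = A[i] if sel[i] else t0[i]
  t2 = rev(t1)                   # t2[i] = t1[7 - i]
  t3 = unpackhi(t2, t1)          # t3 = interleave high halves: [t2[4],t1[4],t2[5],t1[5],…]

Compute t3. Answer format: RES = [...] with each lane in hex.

RES = [0x4f, 0x43, 0x7e, 0x7e, 0xf7, 0x98, 0x3c, 0x3c]

t0 = [0x3c, 0xf7, 0x26, 0x43, 0x4f, 0x7e, 0x98, 0xdd]
t1 = [0x3c, 0xf7, 0x7e, 0x4f, 0x43, 0x7e, 0x98, 0x3c]
t2 = [0x3c, 0x98, 0x7e, 0x43, 0x4f, 0x7e, 0xf7, 0x3c]
t3 = [0x4f, 0x43, 0x7e, 0x7e, 0xf7, 0x98, 0x3c, 0x3c]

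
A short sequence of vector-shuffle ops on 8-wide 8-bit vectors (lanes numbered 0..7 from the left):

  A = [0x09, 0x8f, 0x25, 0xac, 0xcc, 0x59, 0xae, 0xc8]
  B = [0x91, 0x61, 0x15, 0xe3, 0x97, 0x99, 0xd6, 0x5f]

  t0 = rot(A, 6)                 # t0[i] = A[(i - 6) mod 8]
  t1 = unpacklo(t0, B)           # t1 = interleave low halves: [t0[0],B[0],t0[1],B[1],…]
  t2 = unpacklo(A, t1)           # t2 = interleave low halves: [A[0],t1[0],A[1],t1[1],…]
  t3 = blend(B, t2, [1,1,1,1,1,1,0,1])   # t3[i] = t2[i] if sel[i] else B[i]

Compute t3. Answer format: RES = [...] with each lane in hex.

→ t0 |25|ac|cc|59|ae|c8|09|8f|
→ t1 |25|91|ac|61|cc|15|59|e3|
→ t2 |09|25|8f|91|25|ac|ac|61|
→ t3 |09|25|8f|91|25|ac|d6|61|

RES = [ 0x09  0x25  0x8f  0x91  0x25  0xac  0xd6  0x61 ]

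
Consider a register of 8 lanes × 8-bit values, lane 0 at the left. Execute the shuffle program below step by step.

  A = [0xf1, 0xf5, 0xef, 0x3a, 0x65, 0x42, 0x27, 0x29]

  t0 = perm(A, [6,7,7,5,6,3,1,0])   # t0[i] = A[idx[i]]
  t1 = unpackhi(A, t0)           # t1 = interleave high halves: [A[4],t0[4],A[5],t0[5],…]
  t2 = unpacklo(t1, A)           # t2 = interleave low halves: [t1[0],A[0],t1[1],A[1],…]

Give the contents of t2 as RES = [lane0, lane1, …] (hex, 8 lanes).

  t0: 27 29 29 42 27 3a f5 f1
  t1: 65 27 42 3a 27 f5 29 f1
  t2: 65 f1 27 f5 42 ef 3a 3a

RES = [0x65, 0xf1, 0x27, 0xf5, 0x42, 0xef, 0x3a, 0x3a]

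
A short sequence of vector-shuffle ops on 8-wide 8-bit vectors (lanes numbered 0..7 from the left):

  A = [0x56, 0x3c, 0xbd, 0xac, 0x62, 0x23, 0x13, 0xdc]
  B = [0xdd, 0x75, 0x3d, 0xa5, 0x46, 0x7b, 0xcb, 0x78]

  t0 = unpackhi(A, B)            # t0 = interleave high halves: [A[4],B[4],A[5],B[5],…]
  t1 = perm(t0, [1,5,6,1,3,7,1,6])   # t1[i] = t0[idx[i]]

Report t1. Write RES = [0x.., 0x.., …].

→ t0 |62|46|23|7b|13|cb|dc|78|
→ t1 |46|cb|dc|46|7b|78|46|dc|

RES = [ 0x46  0xcb  0xdc  0x46  0x7b  0x78  0x46  0xdc ]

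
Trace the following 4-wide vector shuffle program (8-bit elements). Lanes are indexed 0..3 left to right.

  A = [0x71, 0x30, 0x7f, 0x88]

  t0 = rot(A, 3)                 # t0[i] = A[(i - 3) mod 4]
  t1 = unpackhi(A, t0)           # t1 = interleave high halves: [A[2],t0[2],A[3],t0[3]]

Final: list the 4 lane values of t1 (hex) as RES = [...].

RES = [0x7f, 0x88, 0x88, 0x71]

  t0: 30 7f 88 71
  t1: 7f 88 88 71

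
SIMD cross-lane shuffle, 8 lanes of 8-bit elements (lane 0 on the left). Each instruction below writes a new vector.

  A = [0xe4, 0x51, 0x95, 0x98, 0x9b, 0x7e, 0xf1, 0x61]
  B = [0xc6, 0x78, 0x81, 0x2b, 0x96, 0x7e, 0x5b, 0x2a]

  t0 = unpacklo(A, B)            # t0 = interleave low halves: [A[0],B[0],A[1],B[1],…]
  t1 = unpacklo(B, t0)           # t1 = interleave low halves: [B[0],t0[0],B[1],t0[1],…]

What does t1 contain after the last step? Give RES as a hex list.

RES = [0xc6, 0xe4, 0x78, 0xc6, 0x81, 0x51, 0x2b, 0x78]

  t0: e4 c6 51 78 95 81 98 2b
  t1: c6 e4 78 c6 81 51 2b 78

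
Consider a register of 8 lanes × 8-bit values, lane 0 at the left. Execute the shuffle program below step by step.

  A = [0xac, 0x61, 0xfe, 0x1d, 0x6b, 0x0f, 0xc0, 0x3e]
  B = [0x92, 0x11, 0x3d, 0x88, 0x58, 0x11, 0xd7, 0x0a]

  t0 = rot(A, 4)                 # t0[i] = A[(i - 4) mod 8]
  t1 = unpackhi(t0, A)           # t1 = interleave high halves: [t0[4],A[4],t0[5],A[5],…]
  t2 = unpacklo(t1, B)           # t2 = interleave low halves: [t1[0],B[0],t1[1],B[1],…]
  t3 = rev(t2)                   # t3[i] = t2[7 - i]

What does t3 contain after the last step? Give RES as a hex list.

t0 = [0x6b, 0x0f, 0xc0, 0x3e, 0xac, 0x61, 0xfe, 0x1d]
t1 = [0xac, 0x6b, 0x61, 0x0f, 0xfe, 0xc0, 0x1d, 0x3e]
t2 = [0xac, 0x92, 0x6b, 0x11, 0x61, 0x3d, 0x0f, 0x88]
t3 = [0x88, 0x0f, 0x3d, 0x61, 0x11, 0x6b, 0x92, 0xac]

RES = [ 0x88  0x0f  0x3d  0x61  0x11  0x6b  0x92  0xac ]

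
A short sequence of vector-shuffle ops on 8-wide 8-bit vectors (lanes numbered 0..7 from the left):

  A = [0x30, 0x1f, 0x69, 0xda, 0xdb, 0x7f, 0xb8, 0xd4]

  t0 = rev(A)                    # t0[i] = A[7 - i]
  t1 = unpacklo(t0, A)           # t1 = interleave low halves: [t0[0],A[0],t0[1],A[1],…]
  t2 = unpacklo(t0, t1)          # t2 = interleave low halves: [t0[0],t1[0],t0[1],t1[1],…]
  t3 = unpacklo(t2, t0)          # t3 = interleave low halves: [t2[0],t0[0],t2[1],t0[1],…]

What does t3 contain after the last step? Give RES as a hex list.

RES = [0xd4, 0xd4, 0xd4, 0xb8, 0xb8, 0x7f, 0x30, 0xdb]

t0 = [0xd4, 0xb8, 0x7f, 0xdb, 0xda, 0x69, 0x1f, 0x30]
t1 = [0xd4, 0x30, 0xb8, 0x1f, 0x7f, 0x69, 0xdb, 0xda]
t2 = [0xd4, 0xd4, 0xb8, 0x30, 0x7f, 0xb8, 0xdb, 0x1f]
t3 = [0xd4, 0xd4, 0xd4, 0xb8, 0xb8, 0x7f, 0x30, 0xdb]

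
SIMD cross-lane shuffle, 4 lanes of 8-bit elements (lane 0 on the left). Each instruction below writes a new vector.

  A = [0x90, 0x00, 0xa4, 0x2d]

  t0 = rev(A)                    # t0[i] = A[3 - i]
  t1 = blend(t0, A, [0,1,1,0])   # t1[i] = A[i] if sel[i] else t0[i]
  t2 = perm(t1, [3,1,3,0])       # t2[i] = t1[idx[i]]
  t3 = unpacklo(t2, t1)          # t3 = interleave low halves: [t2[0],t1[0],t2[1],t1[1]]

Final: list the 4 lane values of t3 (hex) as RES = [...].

t0 = [0x2d, 0xa4, 0x00, 0x90]
t1 = [0x2d, 0x00, 0xa4, 0x90]
t2 = [0x90, 0x00, 0x90, 0x2d]
t3 = [0x90, 0x2d, 0x00, 0x00]

RES = [ 0x90  0x2d  0x00  0x00 ]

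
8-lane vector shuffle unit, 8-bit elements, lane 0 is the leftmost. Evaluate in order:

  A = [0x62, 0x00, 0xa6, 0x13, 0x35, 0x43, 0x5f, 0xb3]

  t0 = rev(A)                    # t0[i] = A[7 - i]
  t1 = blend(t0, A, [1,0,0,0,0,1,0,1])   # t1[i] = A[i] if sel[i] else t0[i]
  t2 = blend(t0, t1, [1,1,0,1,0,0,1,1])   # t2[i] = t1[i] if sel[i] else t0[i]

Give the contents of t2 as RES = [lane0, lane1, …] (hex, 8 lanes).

RES = [0x62, 0x5f, 0x43, 0x35, 0x13, 0xa6, 0x00, 0xb3]

  t0: b3 5f 43 35 13 a6 00 62
  t1: 62 5f 43 35 13 43 00 b3
  t2: 62 5f 43 35 13 a6 00 b3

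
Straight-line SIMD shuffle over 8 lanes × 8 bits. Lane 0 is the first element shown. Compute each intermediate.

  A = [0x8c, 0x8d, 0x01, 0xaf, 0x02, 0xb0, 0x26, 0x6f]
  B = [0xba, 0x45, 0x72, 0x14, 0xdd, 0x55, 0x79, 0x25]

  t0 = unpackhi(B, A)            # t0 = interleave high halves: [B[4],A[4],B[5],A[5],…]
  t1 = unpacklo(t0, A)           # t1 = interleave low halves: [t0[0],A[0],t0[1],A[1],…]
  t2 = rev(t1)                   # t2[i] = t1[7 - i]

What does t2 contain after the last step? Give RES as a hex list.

→ t0 |dd|02|55|b0|79|26|25|6f|
→ t1 |dd|8c|02|8d|55|01|b0|af|
→ t2 |af|b0|01|55|8d|02|8c|dd|

RES = [0xaf, 0xb0, 0x01, 0x55, 0x8d, 0x02, 0x8c, 0xdd]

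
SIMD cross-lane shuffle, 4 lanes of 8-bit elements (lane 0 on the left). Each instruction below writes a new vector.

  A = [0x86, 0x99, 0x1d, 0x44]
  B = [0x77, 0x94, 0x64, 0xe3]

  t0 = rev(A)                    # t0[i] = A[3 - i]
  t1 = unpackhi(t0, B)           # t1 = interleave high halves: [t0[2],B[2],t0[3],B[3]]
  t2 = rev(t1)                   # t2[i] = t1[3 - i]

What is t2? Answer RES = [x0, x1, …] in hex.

RES = [ 0xe3  0x86  0x64  0x99 ]

→ t0 |44|1d|99|86|
→ t1 |99|64|86|e3|
→ t2 |e3|86|64|99|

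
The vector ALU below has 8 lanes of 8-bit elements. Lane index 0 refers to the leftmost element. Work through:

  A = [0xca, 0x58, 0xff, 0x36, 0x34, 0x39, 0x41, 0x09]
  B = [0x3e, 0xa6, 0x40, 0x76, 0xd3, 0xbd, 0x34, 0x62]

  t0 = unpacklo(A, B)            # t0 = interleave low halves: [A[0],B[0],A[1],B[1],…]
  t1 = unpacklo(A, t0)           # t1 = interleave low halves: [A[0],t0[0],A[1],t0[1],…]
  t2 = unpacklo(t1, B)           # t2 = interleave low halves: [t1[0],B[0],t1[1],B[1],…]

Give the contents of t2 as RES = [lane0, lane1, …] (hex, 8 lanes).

RES = [0xca, 0x3e, 0xca, 0xa6, 0x58, 0x40, 0x3e, 0x76]

t0 = [0xca, 0x3e, 0x58, 0xa6, 0xff, 0x40, 0x36, 0x76]
t1 = [0xca, 0xca, 0x58, 0x3e, 0xff, 0x58, 0x36, 0xa6]
t2 = [0xca, 0x3e, 0xca, 0xa6, 0x58, 0x40, 0x3e, 0x76]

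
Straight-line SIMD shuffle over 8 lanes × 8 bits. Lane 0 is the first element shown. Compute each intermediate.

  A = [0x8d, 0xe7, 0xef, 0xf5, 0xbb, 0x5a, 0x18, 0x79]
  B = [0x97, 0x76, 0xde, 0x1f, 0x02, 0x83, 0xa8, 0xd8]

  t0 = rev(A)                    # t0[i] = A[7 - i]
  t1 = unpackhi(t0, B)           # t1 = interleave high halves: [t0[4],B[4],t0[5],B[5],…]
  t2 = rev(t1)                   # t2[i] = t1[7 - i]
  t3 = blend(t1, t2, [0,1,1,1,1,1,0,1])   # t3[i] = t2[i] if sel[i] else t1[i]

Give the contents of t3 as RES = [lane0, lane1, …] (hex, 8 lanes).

→ t0 |79|18|5a|bb|f5|ef|e7|8d|
→ t1 |f5|02|ef|83|e7|a8|8d|d8|
→ t2 |d8|8d|a8|e7|83|ef|02|f5|
→ t3 |f5|8d|a8|e7|83|ef|8d|f5|

RES = [0xf5, 0x8d, 0xa8, 0xe7, 0x83, 0xef, 0x8d, 0xf5]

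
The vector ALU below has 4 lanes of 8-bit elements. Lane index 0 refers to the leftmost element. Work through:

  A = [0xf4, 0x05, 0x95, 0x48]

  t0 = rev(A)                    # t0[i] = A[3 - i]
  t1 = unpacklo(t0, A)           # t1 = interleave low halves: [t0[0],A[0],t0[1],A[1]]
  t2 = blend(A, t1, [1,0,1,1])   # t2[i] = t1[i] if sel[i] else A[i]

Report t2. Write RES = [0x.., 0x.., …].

→ t0 |48|95|05|f4|
→ t1 |48|f4|95|05|
→ t2 |48|05|95|05|

RES = [0x48, 0x05, 0x95, 0x05]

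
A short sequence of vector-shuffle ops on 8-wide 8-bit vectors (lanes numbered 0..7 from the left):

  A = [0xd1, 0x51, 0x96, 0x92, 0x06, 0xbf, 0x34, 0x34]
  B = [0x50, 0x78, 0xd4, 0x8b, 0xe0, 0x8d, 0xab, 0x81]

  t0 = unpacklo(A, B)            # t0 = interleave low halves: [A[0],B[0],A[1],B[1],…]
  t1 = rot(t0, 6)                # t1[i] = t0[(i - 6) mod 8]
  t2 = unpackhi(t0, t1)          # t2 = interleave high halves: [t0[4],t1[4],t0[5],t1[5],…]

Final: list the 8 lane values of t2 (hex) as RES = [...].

RES = [ 0x96  0x92  0xd4  0x8b  0x92  0xd1  0x8b  0x50 ]

t0 = [0xd1, 0x50, 0x51, 0x78, 0x96, 0xd4, 0x92, 0x8b]
t1 = [0x51, 0x78, 0x96, 0xd4, 0x92, 0x8b, 0xd1, 0x50]
t2 = [0x96, 0x92, 0xd4, 0x8b, 0x92, 0xd1, 0x8b, 0x50]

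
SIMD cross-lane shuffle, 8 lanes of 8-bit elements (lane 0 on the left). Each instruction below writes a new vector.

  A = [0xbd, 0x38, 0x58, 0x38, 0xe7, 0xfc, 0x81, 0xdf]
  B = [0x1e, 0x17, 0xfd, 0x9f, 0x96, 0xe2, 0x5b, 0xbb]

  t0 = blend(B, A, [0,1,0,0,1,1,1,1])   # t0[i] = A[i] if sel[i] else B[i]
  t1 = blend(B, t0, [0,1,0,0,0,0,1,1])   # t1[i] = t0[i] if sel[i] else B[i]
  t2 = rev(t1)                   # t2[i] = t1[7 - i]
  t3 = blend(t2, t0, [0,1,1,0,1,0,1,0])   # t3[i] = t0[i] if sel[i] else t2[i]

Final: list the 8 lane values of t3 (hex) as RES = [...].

RES = [0xdf, 0x38, 0xfd, 0x96, 0xe7, 0xfd, 0x81, 0x1e]

→ t0 |1e|38|fd|9f|e7|fc|81|df|
→ t1 |1e|38|fd|9f|96|e2|81|df|
→ t2 |df|81|e2|96|9f|fd|38|1e|
→ t3 |df|38|fd|96|e7|fd|81|1e|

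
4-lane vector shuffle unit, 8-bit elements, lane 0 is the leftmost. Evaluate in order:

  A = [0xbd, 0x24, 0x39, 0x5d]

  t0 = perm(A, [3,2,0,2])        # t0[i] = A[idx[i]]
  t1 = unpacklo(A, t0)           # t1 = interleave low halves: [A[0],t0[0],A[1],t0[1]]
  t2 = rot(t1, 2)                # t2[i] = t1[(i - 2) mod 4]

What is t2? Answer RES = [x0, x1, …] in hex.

→ t0 |5d|39|bd|39|
→ t1 |bd|5d|24|39|
→ t2 |24|39|bd|5d|

RES = [0x24, 0x39, 0xbd, 0x5d]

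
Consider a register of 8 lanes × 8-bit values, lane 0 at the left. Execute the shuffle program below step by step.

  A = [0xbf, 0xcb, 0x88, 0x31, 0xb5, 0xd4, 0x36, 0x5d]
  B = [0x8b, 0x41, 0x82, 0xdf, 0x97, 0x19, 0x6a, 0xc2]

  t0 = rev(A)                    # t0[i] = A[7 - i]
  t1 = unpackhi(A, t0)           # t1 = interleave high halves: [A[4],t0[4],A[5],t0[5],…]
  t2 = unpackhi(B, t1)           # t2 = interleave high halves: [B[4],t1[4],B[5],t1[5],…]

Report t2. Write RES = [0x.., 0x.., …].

t0 = [0x5d, 0x36, 0xd4, 0xb5, 0x31, 0x88, 0xcb, 0xbf]
t1 = [0xb5, 0x31, 0xd4, 0x88, 0x36, 0xcb, 0x5d, 0xbf]
t2 = [0x97, 0x36, 0x19, 0xcb, 0x6a, 0x5d, 0xc2, 0xbf]

RES = [0x97, 0x36, 0x19, 0xcb, 0x6a, 0x5d, 0xc2, 0xbf]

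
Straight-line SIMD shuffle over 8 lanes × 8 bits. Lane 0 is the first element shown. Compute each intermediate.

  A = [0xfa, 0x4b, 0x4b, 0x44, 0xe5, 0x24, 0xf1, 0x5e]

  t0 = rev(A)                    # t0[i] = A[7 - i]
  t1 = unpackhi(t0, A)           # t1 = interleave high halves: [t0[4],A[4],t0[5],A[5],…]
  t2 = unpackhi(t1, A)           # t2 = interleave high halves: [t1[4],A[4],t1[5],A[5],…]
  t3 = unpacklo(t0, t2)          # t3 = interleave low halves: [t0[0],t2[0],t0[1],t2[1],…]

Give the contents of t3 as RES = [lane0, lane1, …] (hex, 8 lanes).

→ t0 |5e|f1|24|e5|44|4b|4b|fa|
→ t1 |44|e5|4b|24|4b|f1|fa|5e|
→ t2 |4b|e5|f1|24|fa|f1|5e|5e|
→ t3 |5e|4b|f1|e5|24|f1|e5|24|

RES = [0x5e, 0x4b, 0xf1, 0xe5, 0x24, 0xf1, 0xe5, 0x24]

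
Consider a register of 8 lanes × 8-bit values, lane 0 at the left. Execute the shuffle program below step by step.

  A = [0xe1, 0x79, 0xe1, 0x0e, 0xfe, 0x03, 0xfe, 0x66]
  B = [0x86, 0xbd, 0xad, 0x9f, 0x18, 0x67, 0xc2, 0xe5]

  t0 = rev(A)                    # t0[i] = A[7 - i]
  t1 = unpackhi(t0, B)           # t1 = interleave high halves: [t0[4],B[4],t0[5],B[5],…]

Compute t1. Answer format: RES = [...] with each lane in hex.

t0 = [0x66, 0xfe, 0x03, 0xfe, 0x0e, 0xe1, 0x79, 0xe1]
t1 = [0x0e, 0x18, 0xe1, 0x67, 0x79, 0xc2, 0xe1, 0xe5]

RES = [0x0e, 0x18, 0xe1, 0x67, 0x79, 0xc2, 0xe1, 0xe5]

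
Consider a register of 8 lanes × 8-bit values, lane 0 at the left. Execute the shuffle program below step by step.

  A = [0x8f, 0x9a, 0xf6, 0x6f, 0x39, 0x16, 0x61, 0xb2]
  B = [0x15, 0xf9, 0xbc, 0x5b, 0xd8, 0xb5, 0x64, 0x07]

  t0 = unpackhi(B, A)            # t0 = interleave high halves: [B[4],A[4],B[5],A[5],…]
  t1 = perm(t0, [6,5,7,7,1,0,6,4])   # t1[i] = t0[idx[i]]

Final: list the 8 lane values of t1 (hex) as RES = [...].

→ t0 |d8|39|b5|16|64|61|07|b2|
→ t1 |07|61|b2|b2|39|d8|07|64|

RES = [ 0x07  0x61  0xb2  0xb2  0x39  0xd8  0x07  0x64 ]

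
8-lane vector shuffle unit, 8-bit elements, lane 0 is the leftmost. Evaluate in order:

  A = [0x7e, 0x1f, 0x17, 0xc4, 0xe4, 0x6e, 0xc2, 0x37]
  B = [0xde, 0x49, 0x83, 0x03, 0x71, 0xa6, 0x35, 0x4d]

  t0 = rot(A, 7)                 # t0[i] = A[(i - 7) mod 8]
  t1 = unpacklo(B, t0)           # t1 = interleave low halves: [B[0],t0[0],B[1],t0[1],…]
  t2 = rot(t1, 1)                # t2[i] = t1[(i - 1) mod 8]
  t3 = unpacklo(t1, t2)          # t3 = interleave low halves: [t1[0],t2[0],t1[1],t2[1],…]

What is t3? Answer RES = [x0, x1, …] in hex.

t0 = [0x1f, 0x17, 0xc4, 0xe4, 0x6e, 0xc2, 0x37, 0x7e]
t1 = [0xde, 0x1f, 0x49, 0x17, 0x83, 0xc4, 0x03, 0xe4]
t2 = [0xe4, 0xde, 0x1f, 0x49, 0x17, 0x83, 0xc4, 0x03]
t3 = [0xde, 0xe4, 0x1f, 0xde, 0x49, 0x1f, 0x17, 0x49]

RES = [0xde, 0xe4, 0x1f, 0xde, 0x49, 0x1f, 0x17, 0x49]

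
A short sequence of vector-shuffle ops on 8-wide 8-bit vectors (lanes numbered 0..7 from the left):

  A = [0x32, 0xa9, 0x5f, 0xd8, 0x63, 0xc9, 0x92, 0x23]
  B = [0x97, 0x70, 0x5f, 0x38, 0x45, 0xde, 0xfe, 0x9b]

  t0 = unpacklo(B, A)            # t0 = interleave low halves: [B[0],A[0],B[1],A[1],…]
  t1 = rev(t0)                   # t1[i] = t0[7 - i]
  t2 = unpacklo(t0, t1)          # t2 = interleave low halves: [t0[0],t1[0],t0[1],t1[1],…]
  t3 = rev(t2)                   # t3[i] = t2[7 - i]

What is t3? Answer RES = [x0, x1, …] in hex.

→ t0 |97|32|70|a9|5f|5f|38|d8|
→ t1 |d8|38|5f|5f|a9|70|32|97|
→ t2 |97|d8|32|38|70|5f|a9|5f|
→ t3 |5f|a9|5f|70|38|32|d8|97|

RES = [ 0x5f  0xa9  0x5f  0x70  0x38  0x32  0xd8  0x97 ]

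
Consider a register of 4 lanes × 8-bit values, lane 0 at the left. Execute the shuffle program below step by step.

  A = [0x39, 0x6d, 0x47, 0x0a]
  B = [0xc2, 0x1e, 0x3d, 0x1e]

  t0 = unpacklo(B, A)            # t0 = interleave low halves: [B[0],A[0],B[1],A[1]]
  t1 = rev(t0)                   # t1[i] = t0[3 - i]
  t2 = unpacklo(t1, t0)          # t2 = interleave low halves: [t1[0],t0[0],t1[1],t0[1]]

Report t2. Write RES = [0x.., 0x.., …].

→ t0 |c2|39|1e|6d|
→ t1 |6d|1e|39|c2|
→ t2 |6d|c2|1e|39|

RES = [0x6d, 0xc2, 0x1e, 0x39]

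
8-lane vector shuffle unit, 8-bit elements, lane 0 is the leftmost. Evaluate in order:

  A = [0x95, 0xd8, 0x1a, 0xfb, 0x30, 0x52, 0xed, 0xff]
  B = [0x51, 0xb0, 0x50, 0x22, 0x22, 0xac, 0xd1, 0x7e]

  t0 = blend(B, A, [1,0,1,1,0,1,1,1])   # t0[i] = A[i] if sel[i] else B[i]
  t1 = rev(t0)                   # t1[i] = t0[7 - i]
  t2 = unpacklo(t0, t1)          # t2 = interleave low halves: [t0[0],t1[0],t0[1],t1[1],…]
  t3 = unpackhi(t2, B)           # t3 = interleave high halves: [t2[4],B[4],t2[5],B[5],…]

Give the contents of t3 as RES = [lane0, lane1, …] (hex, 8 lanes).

t0 = [0x95, 0xb0, 0x1a, 0xfb, 0x22, 0x52, 0xed, 0xff]
t1 = [0xff, 0xed, 0x52, 0x22, 0xfb, 0x1a, 0xb0, 0x95]
t2 = [0x95, 0xff, 0xb0, 0xed, 0x1a, 0x52, 0xfb, 0x22]
t3 = [0x1a, 0x22, 0x52, 0xac, 0xfb, 0xd1, 0x22, 0x7e]

RES = [0x1a, 0x22, 0x52, 0xac, 0xfb, 0xd1, 0x22, 0x7e]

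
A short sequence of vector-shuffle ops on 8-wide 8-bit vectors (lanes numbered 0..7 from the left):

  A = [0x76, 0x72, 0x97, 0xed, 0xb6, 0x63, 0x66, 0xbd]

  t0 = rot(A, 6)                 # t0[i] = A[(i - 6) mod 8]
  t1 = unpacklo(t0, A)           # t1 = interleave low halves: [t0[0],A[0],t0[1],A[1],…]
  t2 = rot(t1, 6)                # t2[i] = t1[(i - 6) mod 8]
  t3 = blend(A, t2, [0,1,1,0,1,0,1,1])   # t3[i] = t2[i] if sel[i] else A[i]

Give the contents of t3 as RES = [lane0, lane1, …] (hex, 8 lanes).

  t0: 97 ed b6 63 66 bd 76 72
  t1: 97 76 ed 72 b6 97 63 ed
  t2: ed 72 b6 97 63 ed 97 76
  t3: 76 72 b6 ed 63 63 97 76

RES = [0x76, 0x72, 0xb6, 0xed, 0x63, 0x63, 0x97, 0x76]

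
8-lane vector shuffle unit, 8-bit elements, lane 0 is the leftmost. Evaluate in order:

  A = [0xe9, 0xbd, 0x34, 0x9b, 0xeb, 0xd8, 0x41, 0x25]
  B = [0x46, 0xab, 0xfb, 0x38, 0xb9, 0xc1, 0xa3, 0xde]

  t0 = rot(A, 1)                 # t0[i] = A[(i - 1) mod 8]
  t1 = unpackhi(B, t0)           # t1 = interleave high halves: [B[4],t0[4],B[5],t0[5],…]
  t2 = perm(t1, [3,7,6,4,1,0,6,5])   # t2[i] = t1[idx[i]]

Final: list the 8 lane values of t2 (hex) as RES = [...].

RES = [0xeb, 0x41, 0xde, 0xa3, 0x9b, 0xb9, 0xde, 0xd8]

t0 = [0x25, 0xe9, 0xbd, 0x34, 0x9b, 0xeb, 0xd8, 0x41]
t1 = [0xb9, 0x9b, 0xc1, 0xeb, 0xa3, 0xd8, 0xde, 0x41]
t2 = [0xeb, 0x41, 0xde, 0xa3, 0x9b, 0xb9, 0xde, 0xd8]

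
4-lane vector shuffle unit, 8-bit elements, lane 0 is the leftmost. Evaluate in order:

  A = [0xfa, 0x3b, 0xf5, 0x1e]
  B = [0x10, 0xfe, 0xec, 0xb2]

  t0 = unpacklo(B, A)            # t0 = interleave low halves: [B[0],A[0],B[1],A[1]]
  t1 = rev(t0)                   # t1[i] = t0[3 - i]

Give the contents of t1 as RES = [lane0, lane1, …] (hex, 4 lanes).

RES = [ 0x3b  0xfe  0xfa  0x10 ]

  t0: 10 fa fe 3b
  t1: 3b fe fa 10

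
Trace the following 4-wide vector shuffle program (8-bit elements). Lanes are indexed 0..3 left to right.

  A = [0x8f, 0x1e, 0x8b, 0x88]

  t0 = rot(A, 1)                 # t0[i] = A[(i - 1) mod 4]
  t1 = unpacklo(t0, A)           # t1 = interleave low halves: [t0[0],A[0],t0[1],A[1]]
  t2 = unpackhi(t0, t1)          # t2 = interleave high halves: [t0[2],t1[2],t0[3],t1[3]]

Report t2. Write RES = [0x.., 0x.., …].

RES = [ 0x1e  0x8f  0x8b  0x1e ]

→ t0 |88|8f|1e|8b|
→ t1 |88|8f|8f|1e|
→ t2 |1e|8f|8b|1e|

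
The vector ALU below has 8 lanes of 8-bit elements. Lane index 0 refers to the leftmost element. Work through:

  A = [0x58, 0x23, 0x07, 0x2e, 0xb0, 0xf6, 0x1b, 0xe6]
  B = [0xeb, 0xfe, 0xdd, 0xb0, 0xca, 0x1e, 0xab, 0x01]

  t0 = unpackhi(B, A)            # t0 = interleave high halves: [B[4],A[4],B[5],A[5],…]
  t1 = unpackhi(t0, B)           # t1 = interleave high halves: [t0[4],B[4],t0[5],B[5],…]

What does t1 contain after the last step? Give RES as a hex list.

t0 = [0xca, 0xb0, 0x1e, 0xf6, 0xab, 0x1b, 0x01, 0xe6]
t1 = [0xab, 0xca, 0x1b, 0x1e, 0x01, 0xab, 0xe6, 0x01]

RES = [ 0xab  0xca  0x1b  0x1e  0x01  0xab  0xe6  0x01 ]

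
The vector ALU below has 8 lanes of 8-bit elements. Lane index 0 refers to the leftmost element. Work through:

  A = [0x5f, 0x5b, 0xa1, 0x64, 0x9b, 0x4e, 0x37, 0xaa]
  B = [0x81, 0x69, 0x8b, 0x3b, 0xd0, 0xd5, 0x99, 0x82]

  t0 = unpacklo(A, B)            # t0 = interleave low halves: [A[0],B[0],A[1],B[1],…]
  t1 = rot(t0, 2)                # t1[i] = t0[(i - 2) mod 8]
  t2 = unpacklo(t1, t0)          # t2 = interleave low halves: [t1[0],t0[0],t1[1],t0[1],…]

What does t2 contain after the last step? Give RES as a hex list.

  t0: 5f 81 5b 69 a1 8b 64 3b
  t1: 64 3b 5f 81 5b 69 a1 8b
  t2: 64 5f 3b 81 5f 5b 81 69

RES = [0x64, 0x5f, 0x3b, 0x81, 0x5f, 0x5b, 0x81, 0x69]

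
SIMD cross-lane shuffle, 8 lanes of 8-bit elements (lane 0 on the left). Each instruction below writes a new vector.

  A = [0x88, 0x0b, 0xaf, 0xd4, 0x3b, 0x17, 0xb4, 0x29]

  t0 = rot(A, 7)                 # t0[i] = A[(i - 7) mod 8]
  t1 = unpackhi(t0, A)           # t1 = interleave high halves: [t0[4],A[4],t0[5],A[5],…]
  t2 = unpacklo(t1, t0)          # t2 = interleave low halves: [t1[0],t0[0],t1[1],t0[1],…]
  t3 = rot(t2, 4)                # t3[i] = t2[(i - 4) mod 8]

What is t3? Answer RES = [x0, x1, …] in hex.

  t0: 0b af d4 3b 17 b4 29 88
  t1: 17 3b b4 17 29 b4 88 29
  t2: 17 0b 3b af b4 d4 17 3b
  t3: b4 d4 17 3b 17 0b 3b af

RES = [0xb4, 0xd4, 0x17, 0x3b, 0x17, 0x0b, 0x3b, 0xaf]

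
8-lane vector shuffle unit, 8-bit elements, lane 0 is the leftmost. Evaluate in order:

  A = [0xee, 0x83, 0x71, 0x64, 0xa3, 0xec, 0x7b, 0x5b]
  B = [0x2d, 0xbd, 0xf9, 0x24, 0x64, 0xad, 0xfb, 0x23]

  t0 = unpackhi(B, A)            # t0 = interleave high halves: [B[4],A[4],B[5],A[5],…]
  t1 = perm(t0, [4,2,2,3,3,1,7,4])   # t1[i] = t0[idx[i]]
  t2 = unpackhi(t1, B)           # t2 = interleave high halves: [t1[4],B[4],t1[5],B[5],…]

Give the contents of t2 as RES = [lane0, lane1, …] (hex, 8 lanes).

t0 = [0x64, 0xa3, 0xad, 0xec, 0xfb, 0x7b, 0x23, 0x5b]
t1 = [0xfb, 0xad, 0xad, 0xec, 0xec, 0xa3, 0x5b, 0xfb]
t2 = [0xec, 0x64, 0xa3, 0xad, 0x5b, 0xfb, 0xfb, 0x23]

RES = [ 0xec  0x64  0xa3  0xad  0x5b  0xfb  0xfb  0x23 ]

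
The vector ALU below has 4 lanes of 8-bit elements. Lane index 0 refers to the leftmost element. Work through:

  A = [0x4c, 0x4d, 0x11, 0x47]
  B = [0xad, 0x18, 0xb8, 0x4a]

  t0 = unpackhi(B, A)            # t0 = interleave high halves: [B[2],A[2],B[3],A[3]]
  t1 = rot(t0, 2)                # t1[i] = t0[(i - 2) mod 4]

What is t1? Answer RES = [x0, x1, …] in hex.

→ t0 |b8|11|4a|47|
→ t1 |4a|47|b8|11|

RES = [ 0x4a  0x47  0xb8  0x11 ]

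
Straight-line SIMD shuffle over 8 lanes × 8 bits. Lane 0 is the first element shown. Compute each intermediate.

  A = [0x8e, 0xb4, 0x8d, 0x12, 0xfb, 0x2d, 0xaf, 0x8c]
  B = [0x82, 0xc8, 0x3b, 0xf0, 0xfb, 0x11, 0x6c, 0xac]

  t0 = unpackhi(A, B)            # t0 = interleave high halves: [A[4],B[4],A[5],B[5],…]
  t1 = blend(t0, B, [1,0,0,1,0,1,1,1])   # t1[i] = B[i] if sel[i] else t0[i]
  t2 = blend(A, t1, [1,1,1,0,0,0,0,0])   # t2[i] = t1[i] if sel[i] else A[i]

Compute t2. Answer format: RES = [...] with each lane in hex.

RES = [0x82, 0xfb, 0x2d, 0x12, 0xfb, 0x2d, 0xaf, 0x8c]

t0 = [0xfb, 0xfb, 0x2d, 0x11, 0xaf, 0x6c, 0x8c, 0xac]
t1 = [0x82, 0xfb, 0x2d, 0xf0, 0xaf, 0x11, 0x6c, 0xac]
t2 = [0x82, 0xfb, 0x2d, 0x12, 0xfb, 0x2d, 0xaf, 0x8c]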